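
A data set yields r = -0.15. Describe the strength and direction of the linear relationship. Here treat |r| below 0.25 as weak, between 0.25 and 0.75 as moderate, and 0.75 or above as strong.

weak negative

r = -0.15 < 0 so the relationship is negative.
|r| = 0.15, which falls in the weak range.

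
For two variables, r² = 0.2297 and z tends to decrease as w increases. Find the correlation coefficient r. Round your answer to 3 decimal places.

-0.479

|r| = √0.2297 = 0.479
The association is negative, so r = −0.479.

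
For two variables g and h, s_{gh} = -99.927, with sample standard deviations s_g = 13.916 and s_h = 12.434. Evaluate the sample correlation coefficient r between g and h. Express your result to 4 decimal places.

-0.5775

r = Cov(g,h) / (s_g · s_h) = -99.927 / (13.916 × 12.434)
  = -99.927 / 173.0315 ≈ -0.5775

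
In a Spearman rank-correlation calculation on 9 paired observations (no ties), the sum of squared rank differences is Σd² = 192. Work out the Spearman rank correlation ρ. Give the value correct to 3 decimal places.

-0.600

ρ = 1 − 6Σd² / [n(n²−1)] = 1 − 6×192 / (9×80)
  = 1 − 1152/720 = 1 − 1.6000 ≈ -0.600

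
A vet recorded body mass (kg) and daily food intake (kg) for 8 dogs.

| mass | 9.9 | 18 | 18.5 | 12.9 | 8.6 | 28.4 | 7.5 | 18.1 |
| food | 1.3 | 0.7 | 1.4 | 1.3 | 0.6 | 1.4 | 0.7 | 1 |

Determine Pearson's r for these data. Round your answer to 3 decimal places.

0.506

n = 8, Σx = 121.9, Σy = 8.4, Σx² = 2195.05, Σy² = 9.64, Σxy = 136.41
nΣxy − ΣxΣy = 1091.28 − 1023.96 = 67.32
nΣx² − (Σx)² = 17560.4 − 14859.61 = 2700.79; nΣy² − (Σy)² = 77.12 − 70.56 = 6.56
r = 67.32 / √(2700.79 × 6.56) = 67.32 / 133.1059 ≈ 0.506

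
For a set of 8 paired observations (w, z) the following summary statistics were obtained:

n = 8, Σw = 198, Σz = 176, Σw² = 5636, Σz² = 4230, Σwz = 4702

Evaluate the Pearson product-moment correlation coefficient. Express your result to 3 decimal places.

0.674

r = (nΣwz − ΣwΣz) / √[(nΣw² − (Σw)²)(nΣz² − (Σz)²)]
Numerator: 8×4702 − 198×176 = 2768
Denominator: √[(45088 − 39204)(33840 − 30976)] = √[5884 × 2864] = 4105.0915
r = 2768 / 4105.0915 ≈ 0.674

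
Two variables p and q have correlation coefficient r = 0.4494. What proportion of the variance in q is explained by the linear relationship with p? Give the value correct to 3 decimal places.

r² = (0.4494)² = 0.202

0.202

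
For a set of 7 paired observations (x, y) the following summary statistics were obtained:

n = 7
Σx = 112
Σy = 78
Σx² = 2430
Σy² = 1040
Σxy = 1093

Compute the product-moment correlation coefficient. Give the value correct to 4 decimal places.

-0.4695

r = (nΣxy − ΣxΣy) / √[(nΣx² − (Σx)²)(nΣy² − (Σy)²)]
Numerator: 7×1093 − 112×78 = -1085
Denominator: √[(17010 − 12544)(7280 − 6084)] = √[4466 × 1196] = 2311.1331
r = -1085 / 2311.1331 ≈ -0.4695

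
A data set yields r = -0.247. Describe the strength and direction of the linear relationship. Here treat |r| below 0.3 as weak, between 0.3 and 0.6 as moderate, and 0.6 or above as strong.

r = -0.247 < 0 so the relationship is negative.
|r| = 0.247, which falls in the weak range.

weak negative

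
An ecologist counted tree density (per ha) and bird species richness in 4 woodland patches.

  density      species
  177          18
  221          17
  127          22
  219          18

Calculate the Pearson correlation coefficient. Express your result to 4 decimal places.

-0.9205

n = 4, Σx = 744, Σy = 75, Σx² = 144260, Σy² = 1421, Σxy = 13679
nΣxy − ΣxΣy = 54716 − 55800 = -1084
nΣx² − (Σx)² = 577040 − 553536 = 23504; nΣy² − (Σy)² = 5684 − 5625 = 59
r = -1084 / √(23504 × 59) = -1084 / 1177.5976 ≈ -0.9205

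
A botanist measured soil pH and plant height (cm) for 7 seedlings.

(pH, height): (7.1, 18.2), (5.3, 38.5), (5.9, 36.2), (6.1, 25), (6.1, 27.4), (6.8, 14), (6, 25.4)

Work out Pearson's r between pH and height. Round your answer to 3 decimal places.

n = 7, Σx = 43.3, Σy = 184.7, Σx² = 269.97, Σy² = 5340.85, Σxy = 1114.09
nΣxy − ΣxΣy = 7798.63 − 7997.51 = -198.88
nΣx² − (Σx)² = 1889.79 − 1874.89 = 14.9; nΣy² − (Σy)² = 37385.95 − 34114.09 = 3271.86
r = -198.88 / √(14.9 × 3271.86) = -198.88 / 220.7956 ≈ -0.901

-0.901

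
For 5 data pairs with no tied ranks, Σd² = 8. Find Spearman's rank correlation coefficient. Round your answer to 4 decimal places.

ρ = 1 − 6Σd² / [n(n²−1)] = 1 − 6×8 / (5×24)
  = 1 − 48/120 = 1 − 0.40000 ≈ 0.6000

0.6000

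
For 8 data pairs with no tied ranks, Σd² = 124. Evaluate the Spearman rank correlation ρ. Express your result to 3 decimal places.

-0.476

ρ = 1 − 6Σd² / [n(n²−1)] = 1 − 6×124 / (8×63)
  = 1 − 744/504 = 1 − 1.4762 ≈ -0.476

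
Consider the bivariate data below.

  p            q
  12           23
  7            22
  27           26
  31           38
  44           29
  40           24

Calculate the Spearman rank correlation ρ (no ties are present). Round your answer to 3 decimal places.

0.714

Rank p: 2, 1, 3, 4, 6, 5
Rank q: 2, 1, 4, 6, 5, 3
d = rank(p) − rank(q): 0, 0, -1, -2, 1, 2; Σd² = 10
ρ = 1 − 6Σd² / [n(n²−1)] = 1 − 6×10 / (6×35) = 1 − 60/210 ≈ 0.714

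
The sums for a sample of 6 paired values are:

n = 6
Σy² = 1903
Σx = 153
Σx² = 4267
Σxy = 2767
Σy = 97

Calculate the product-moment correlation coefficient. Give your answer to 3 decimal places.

0.839

r = (nΣxy − ΣxΣy) / √[(nΣx² − (Σx)²)(nΣy² − (Σy)²)]
Numerator: 6×2767 − 153×97 = 1761
Denominator: √[(25602 − 23409)(11418 − 9409)] = √[2193 × 2009] = 2098.9848
r = 1761 / 2098.9848 ≈ 0.839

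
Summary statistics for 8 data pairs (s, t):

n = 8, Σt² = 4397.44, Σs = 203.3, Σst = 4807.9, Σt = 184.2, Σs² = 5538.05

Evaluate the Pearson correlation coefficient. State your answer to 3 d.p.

0.527

r = (nΣst − ΣsΣt) / √[(nΣs² − (Σs)²)(nΣt² − (Σt)²)]
Numerator: 8×4807.9 − 203.3×184.2 = 1015.34
Denominator: √[(44304.4 − 41330.89)(35179.52 − 33929.64)] = √[2973.51 × 1249.88] = 1927.8306
r = 1015.34 / 1927.8306 ≈ 0.527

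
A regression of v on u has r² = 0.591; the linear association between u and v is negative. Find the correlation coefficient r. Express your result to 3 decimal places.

-0.769

|r| = √0.591 = 0.769
The association is negative, so r = −0.769.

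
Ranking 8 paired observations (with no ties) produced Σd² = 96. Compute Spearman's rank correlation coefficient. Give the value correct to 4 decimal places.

ρ = 1 − 6Σd² / [n(n²−1)] = 1 − 6×96 / (8×63)
  = 1 − 576/504 = 1 − 1.14286 ≈ -0.1429

-0.1429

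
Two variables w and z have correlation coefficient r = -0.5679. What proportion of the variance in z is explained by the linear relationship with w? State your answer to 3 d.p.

0.323

r² = (-0.5679)² = 0.323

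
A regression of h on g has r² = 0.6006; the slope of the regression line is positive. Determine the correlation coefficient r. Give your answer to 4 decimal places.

0.7750

|r| = √0.6006 = 0.7750
The association is positive, so r = 0.7750.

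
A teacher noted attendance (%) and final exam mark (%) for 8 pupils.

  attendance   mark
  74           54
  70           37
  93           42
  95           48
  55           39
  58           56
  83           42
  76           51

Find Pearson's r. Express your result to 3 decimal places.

-0.072

n = 8, Σx = 604, Σy = 369, Σx² = 47104, Σy² = 17375, Σxy = 27807
nΣxy − ΣxΣy = 222456 − 222876 = -420
nΣx² − (Σx)² = 376832 − 364816 = 12016; nΣy² − (Σy)² = 139000 − 136161 = 2839
r = -420 / √(12016 × 2839) = -420 / 5840.6698 ≈ -0.072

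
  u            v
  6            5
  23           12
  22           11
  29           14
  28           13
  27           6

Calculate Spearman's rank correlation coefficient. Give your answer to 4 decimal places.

0.8286

Rank u: 1, 3, 2, 6, 5, 4
Rank v: 1, 4, 3, 6, 5, 2
d = rank(u) − rank(v): 0, -1, -1, 0, 0, 2; Σd² = 6
ρ = 1 − 6Σd² / [n(n²−1)] = 1 − 6×6 / (6×35) = 1 − 36/210 ≈ 0.8286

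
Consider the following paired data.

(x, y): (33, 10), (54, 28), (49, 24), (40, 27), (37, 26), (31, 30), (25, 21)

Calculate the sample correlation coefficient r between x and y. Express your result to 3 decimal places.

n = 7, Σx = 269, Σy = 166, Σx² = 10961, Σy² = 4206, Σxy = 6515
nΣxy − ΣxΣy = 45605 − 44654 = 951
nΣx² − (Σx)² = 76727 − 72361 = 4366; nΣy² − (Σy)² = 29442 − 27556 = 1886
r = 951 / √(4366 × 1886) = 951 / 2869.5428 ≈ 0.331

0.331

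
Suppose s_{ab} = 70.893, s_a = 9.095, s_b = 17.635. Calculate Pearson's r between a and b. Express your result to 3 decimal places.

0.442

r = Cov(a,b) / (s_a · s_b) = 70.893 / (9.095 × 17.635)
  = 70.893 / 160.3903 ≈ 0.442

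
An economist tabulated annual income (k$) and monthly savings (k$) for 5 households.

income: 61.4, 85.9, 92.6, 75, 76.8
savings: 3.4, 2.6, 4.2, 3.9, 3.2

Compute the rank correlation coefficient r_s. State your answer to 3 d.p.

0.100

Rank income: 1, 4, 5, 2, 3
Rank savings: 3, 1, 5, 4, 2
d = rank(income) − rank(savings): -2, 3, 0, -2, 1; Σd² = 18
ρ = 1 − 6Σd² / [n(n²−1)] = 1 − 6×18 / (5×24) = 1 − 108/120 ≈ 0.100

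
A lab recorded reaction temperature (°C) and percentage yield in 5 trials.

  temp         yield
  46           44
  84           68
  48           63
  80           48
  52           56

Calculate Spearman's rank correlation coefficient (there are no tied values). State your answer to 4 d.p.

0.6000

Rank temp: 1, 5, 2, 4, 3
Rank yield: 1, 5, 4, 2, 3
d = rank(temp) − rank(yield): 0, 0, -2, 2, 0; Σd² = 8
ρ = 1 − 6Σd² / [n(n²−1)] = 1 − 6×8 / (5×24) = 1 − 48/120 ≈ 0.6000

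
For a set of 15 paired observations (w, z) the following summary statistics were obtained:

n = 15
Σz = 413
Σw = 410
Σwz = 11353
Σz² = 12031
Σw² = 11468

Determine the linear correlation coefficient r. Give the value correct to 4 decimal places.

0.1549

r = (nΣwz − ΣwΣz) / √[(nΣw² − (Σw)²)(nΣz² − (Σz)²)]
Numerator: 15×11353 − 410×413 = 965
Denominator: √[(172020 − 168100)(180465 − 170569)] = √[3920 × 9896] = 6228.3481
r = 965 / 6228.3481 ≈ 0.1549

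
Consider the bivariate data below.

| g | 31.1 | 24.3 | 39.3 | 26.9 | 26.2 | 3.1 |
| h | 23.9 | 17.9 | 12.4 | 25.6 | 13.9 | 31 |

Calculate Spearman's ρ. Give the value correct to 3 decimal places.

Rank g: 5, 2, 6, 4, 3, 1
Rank h: 4, 3, 1, 5, 2, 6
d = rank(g) − rank(h): 1, -1, 5, -1, 1, -5; Σd² = 54
ρ = 1 − 6Σd² / [n(n²−1)] = 1 − 6×54 / (6×35) = 1 − 324/210 ≈ -0.543

-0.543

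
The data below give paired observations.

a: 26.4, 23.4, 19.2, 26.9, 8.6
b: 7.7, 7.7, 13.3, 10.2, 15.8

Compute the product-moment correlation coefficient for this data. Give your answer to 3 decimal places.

n = 5, Σa = 104.5, Σb = 54.7, Σa² = 2410.73, Σb² = 649.15, Σab = 1049.08
nΣab − ΣaΣb = 5245.4 − 5716.15 = -470.75
nΣa² − (Σa)² = 12053.65 − 10920.25 = 1133.4; nΣb² − (Σb)² = 3245.75 − 2992.09 = 253.66
r = -470.75 / √(1133.4 × 253.66) = -470.75 / 536.1886 ≈ -0.878

-0.878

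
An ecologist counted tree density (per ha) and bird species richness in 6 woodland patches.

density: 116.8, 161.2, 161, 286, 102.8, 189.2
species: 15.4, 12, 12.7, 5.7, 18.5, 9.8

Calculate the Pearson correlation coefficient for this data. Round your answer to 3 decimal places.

-0.965

n = 6, Σx = 1017, Σy = 74.1, Σx² = 193709.16, Σy² = 1013.23, Σxy = 11163.98
nΣxy − ΣxΣy = 66983.88 − 75359.7 = -8375.82
nΣx² − (Σx)² = 1162254.96 − 1034289 = 127965.96; nΣy² − (Σy)² = 6079.38 − 5490.81 = 588.57
r = -8375.82 / √(127965.96 × 588.57) = -8375.82 / 8678.5324 ≈ -0.965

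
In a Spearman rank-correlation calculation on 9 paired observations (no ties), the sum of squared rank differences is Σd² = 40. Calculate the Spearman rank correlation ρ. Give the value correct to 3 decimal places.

0.667

ρ = 1 − 6Σd² / [n(n²−1)] = 1 − 6×40 / (9×80)
  = 1 − 240/720 = 1 − 0.3333 ≈ 0.667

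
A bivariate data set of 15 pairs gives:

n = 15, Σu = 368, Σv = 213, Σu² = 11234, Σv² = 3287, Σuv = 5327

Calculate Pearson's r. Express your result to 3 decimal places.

r = (nΣuv − ΣuΣv) / √[(nΣu² − (Σu)²)(nΣv² − (Σv)²)]
Numerator: 15×5327 − 368×213 = 1521
Denominator: √[(168510 − 135424)(49305 − 45369)] = √[33086 × 3936] = 11411.6824
r = 1521 / 11411.6824 ≈ 0.133

0.133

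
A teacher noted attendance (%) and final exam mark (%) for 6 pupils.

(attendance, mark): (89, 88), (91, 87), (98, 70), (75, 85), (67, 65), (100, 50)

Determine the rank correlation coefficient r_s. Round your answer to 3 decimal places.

Rank attendance: 3, 4, 5, 2, 1, 6
Rank mark: 6, 5, 3, 4, 2, 1
d = rank(attendance) − rank(mark): -3, -1, 2, -2, -1, 5; Σd² = 44
ρ = 1 − 6Σd² / [n(n²−1)] = 1 − 6×44 / (6×35) = 1 − 264/210 ≈ -0.257

-0.257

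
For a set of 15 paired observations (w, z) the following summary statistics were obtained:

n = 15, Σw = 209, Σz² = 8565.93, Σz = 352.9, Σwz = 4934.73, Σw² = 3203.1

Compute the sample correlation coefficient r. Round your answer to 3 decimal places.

r = (nΣwz − ΣwΣz) / √[(nΣw² − (Σw)²)(nΣz² − (Σz)²)]
Numerator: 15×4934.73 − 209×352.9 = 264.85
Denominator: √[(48046.5 − 43681)(128488.95 − 124538.41)] = √[4365.5 × 3950.54] = 4152.8403
r = 264.85 / 4152.8403 ≈ 0.064

0.064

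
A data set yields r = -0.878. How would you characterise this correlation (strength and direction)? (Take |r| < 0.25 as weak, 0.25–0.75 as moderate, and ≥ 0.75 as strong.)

strong negative

r = -0.878 < 0 so the relationship is negative.
|r| = 0.878, which falls in the strong range.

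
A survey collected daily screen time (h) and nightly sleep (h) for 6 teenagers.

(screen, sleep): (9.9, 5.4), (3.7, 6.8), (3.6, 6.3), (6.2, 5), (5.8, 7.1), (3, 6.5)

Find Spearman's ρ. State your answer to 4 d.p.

-0.4286

Rank screen: 6, 3, 2, 5, 4, 1
Rank sleep: 2, 5, 3, 1, 6, 4
d = rank(screen) − rank(sleep): 4, -2, -1, 4, -2, -3; Σd² = 50
ρ = 1 − 6Σd² / [n(n²−1)] = 1 − 6×50 / (6×35) = 1 − 300/210 ≈ -0.4286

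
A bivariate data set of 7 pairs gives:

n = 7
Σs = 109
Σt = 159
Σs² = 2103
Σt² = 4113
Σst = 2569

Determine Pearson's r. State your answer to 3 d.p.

0.207

r = (nΣst − ΣsΣt) / √[(nΣs² − (Σs)²)(nΣt² − (Σt)²)]
Numerator: 7×2569 − 109×159 = 652
Denominator: √[(14721 − 11881)(28791 − 25281)] = √[2840 × 3510] = 3157.2773
r = 652 / 3157.2773 ≈ 0.207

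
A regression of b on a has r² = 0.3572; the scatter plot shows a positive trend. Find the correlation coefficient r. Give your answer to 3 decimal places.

|r| = √0.3572 = 0.598
The association is positive, so r = 0.598.

0.598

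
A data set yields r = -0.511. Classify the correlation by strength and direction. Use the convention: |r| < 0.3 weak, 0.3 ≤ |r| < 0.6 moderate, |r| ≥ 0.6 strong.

r = -0.511 < 0 so the relationship is negative.
|r| = 0.511, which falls in the moderate range.

moderate negative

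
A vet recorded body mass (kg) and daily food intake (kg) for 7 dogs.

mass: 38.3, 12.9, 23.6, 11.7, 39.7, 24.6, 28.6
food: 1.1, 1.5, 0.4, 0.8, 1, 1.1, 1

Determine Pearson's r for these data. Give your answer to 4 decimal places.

-0.0542

n = 7, Σx = 179.4, Σy = 6.9, Σx² = 5326.36, Σy² = 7.47, Σxy = 175.64
nΣxy − ΣxΣy = 1229.48 − 1237.86 = -8.38
nΣx² − (Σx)² = 37284.52 − 32184.36 = 5100.16; nΣy² − (Σy)² = 52.29 − 47.61 = 4.68
r = -8.38 / √(5100.16 × 4.68) = -8.38 / 154.4951 ≈ -0.0542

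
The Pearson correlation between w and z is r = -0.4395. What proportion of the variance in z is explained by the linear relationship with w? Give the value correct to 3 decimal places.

r² = (-0.4395)² = 0.193

0.193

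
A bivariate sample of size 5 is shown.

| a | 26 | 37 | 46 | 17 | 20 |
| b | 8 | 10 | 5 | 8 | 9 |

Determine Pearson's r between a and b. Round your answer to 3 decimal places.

-0.485

n = 5, Σa = 146, Σb = 40, Σa² = 4850, Σb² = 334, Σab = 1124
nΣab − ΣaΣb = 5620 − 5840 = -220
nΣa² − (Σa)² = 24250 − 21316 = 2934; nΣb² − (Σb)² = 1670 − 1600 = 70
r = -220 / √(2934 × 70) = -220 / 453.1887 ≈ -0.485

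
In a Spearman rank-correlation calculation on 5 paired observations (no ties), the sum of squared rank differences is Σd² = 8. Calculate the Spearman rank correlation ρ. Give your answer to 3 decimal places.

ρ = 1 − 6Σd² / [n(n²−1)] = 1 − 6×8 / (5×24)
  = 1 − 48/120 = 1 − 0.4000 ≈ 0.600

0.600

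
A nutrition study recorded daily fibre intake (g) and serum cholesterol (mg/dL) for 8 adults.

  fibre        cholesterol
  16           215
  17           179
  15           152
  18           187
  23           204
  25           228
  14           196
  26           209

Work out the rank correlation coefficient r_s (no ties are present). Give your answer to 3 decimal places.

Rank fibre: 3, 4, 2, 5, 6, 7, 1, 8
Rank cholesterol: 7, 2, 1, 3, 5, 8, 4, 6
d = rank(fibre) − rank(cholesterol): -4, 2, 1, 2, 1, -1, -3, 2; Σd² = 40
ρ = 1 − 6Σd² / [n(n²−1)] = 1 − 6×40 / (8×63) = 1 − 240/504 ≈ 0.524

0.524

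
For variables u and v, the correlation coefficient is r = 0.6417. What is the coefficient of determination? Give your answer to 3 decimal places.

0.412

r² = (0.6417)² = 0.412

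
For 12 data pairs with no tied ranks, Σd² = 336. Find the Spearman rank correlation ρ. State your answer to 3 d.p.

ρ = 1 − 6Σd² / [n(n²−1)] = 1 − 6×336 / (12×143)
  = 1 − 2016/1716 = 1 − 1.1748 ≈ -0.175

-0.175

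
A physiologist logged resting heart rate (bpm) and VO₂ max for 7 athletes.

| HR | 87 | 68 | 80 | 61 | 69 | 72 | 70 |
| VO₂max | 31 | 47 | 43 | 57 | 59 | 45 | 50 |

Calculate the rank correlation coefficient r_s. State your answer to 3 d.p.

Rank HR: 7, 2, 6, 1, 3, 5, 4
Rank VO₂max: 1, 4, 2, 6, 7, 3, 5
d = rank(HR) − rank(VO₂max): 6, -2, 4, -5, -4, 2, -1; Σd² = 102
ρ = 1 − 6Σd² / [n(n²−1)] = 1 − 6×102 / (7×48) = 1 − 612/336 ≈ -0.821

-0.821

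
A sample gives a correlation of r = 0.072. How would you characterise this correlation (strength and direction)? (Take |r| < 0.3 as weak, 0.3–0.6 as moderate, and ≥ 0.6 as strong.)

weak positive

r = 0.072 > 0 so the relationship is positive.
|r| = 0.072, which falls in the weak range.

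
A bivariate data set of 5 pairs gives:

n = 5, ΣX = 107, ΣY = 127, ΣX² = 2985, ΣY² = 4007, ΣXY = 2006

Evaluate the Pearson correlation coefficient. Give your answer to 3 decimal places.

r = (nΣXY − ΣXΣY) / √[(nΣX² − (ΣX)²)(nΣY² − (ΣY)²)]
Numerator: 5×2006 − 107×127 = -3559
Denominator: √[(14925 − 11449)(20035 − 16129)] = √[3476 × 3906] = 3684.7328
r = -3559 / 3684.7328 ≈ -0.966

-0.966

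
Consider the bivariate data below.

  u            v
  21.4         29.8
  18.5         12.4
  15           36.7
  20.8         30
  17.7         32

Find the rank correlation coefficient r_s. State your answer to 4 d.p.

-0.7000

Rank u: 5, 3, 1, 4, 2
Rank v: 2, 1, 5, 3, 4
d = rank(u) − rank(v): 3, 2, -4, 1, -2; Σd² = 34
ρ = 1 − 6Σd² / [n(n²−1)] = 1 − 6×34 / (5×24) = 1 − 204/120 ≈ -0.7000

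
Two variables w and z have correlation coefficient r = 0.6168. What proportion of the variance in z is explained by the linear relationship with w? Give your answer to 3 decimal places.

0.380

r² = (0.6168)² = 0.380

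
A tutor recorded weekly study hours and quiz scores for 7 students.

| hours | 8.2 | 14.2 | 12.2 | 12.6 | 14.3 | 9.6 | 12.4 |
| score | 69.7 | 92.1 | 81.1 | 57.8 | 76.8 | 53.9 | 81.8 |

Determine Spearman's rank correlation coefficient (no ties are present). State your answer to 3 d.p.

0.429

Rank hours: 1, 6, 3, 5, 7, 2, 4
Rank score: 3, 7, 5, 2, 4, 1, 6
d = rank(hours) − rank(score): -2, -1, -2, 3, 3, 1, -2; Σd² = 32
ρ = 1 − 6Σd² / [n(n²−1)] = 1 − 6×32 / (7×48) = 1 − 192/336 ≈ 0.429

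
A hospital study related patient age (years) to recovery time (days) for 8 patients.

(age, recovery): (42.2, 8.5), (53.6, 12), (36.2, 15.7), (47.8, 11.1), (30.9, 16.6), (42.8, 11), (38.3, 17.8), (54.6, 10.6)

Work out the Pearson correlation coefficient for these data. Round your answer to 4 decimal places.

-0.6581

n = 8, Σx = 346.4, Σy = 103.3, Σx² = 15483.78, Σy² = 1411.71, Σxy = 4345.06
nΣxy − ΣxΣy = 34760.48 − 35783.12 = -1022.64
nΣx² − (Σx)² = 123870.24 − 119992.96 = 3877.28; nΣy² − (Σy)² = 11293.68 − 10670.89 = 622.79
r = -1022.64 / √(3877.28 × 622.79) = -1022.64 / 1553.9405 ≈ -0.6581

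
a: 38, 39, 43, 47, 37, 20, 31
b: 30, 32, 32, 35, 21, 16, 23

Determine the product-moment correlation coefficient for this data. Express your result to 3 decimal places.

0.902

n = 7, Σa = 255, Σb = 189, Σa² = 9753, Σb² = 5399, Σab = 7219
nΣab − ΣaΣb = 50533 − 48195 = 2338
nΣa² − (Σa)² = 68271 − 65025 = 3246; nΣb² − (Σb)² = 37793 − 35721 = 2072
r = 2338 / √(3246 × 2072) = 2338 / 2593.3978 ≈ 0.902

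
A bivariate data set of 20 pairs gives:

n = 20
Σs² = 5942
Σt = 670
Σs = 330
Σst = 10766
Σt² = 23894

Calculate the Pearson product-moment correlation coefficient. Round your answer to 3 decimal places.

-0.341

r = (nΣst − ΣsΣt) / √[(nΣs² − (Σs)²)(nΣt² − (Σt)²)]
Numerator: 20×10766 − 330×670 = -5780
Denominator: √[(118840 − 108900)(477880 − 448900)] = √[9940 × 28980] = 16972.3658
r = -5780 / 16972.3658 ≈ -0.341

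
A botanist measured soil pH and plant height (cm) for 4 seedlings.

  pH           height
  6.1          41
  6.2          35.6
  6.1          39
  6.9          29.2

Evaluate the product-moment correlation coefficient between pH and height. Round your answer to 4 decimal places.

-0.9445

n = 4, Σx = 25.3, Σy = 144.8, Σx² = 160.47, Σy² = 5322, Σxy = 910.2
nΣxy − ΣxΣy = 3640.8 − 3663.44 = -22.64
nΣx² − (Σx)² = 641.88 − 640.09 = 1.79; nΣy² − (Σy)² = 21288 − 20967.04 = 320.96
r = -22.64 / √(1.79 × 320.96) = -22.64 / 23.9691 ≈ -0.9445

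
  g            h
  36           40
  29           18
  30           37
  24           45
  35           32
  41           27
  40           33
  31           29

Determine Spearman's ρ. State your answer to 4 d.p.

Rank g: 6, 2, 3, 1, 5, 8, 7, 4
Rank h: 7, 1, 6, 8, 4, 2, 5, 3
d = rank(g) − rank(h): -1, 1, -3, -7, 1, 6, 2, 1; Σd² = 102
ρ = 1 − 6Σd² / [n(n²−1)] = 1 − 6×102 / (8×63) = 1 − 612/504 ≈ -0.2143

-0.2143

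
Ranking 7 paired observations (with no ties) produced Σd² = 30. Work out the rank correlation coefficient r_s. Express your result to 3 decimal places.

ρ = 1 − 6Σd² / [n(n²−1)] = 1 − 6×30 / (7×48)
  = 1 − 180/336 = 1 − 0.5357 ≈ 0.464

0.464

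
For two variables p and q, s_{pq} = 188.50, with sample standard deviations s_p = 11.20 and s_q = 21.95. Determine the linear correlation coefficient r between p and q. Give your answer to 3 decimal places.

r = Cov(p,q) / (s_p · s_q) = 188.50 / (11.20 × 21.95)
  = 188.50 / 245.8400 ≈ 0.767

0.767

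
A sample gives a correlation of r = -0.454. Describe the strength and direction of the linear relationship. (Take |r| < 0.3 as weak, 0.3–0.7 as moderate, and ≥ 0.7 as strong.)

r = -0.454 < 0 so the relationship is negative.
|r| = 0.454, which falls in the moderate range.

moderate negative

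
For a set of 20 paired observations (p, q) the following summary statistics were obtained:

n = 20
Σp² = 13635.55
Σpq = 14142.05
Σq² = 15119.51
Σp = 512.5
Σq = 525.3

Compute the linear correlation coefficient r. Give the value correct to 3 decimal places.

0.835

r = (nΣpq − ΣpΣq) / √[(nΣp² − (Σp)²)(nΣq² − (Σq)²)]
Numerator: 20×14142.05 − 512.5×525.3 = 13624.75
Denominator: √[(272711 − 262656.25)(302390.2 − 275940.09)] = √[10054.75 × 26450.11] = 16307.9503
r = 13624.75 / 16307.9503 ≈ 0.835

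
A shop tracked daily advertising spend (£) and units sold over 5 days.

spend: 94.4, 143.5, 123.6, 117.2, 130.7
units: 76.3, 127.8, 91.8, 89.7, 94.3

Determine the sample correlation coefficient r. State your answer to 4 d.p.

0.8888

n = 5, Σx = 609.4, Σy = 479.9, Σx² = 75598.9, Σy² = 47520.35, Σxy = 59726.35
nΣxy − ΣxΣy = 298631.75 − 292451.06 = 6180.69
nΣx² − (Σx)² = 377994.5 − 371368.36 = 6626.14; nΣy² − (Σy)² = 237601.75 − 230304.01 = 7297.74
r = 6180.69 / √(6626.14 × 7297.74) = 6180.69 / 6953.8368 ≈ 0.8888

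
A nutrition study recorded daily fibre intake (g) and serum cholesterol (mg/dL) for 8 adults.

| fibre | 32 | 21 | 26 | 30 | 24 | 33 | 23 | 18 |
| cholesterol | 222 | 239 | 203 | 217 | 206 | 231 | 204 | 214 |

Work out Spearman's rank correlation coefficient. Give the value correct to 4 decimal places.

0.2143

Rank fibre: 7, 2, 5, 6, 4, 8, 3, 1
Rank cholesterol: 6, 8, 1, 5, 3, 7, 2, 4
d = rank(fibre) − rank(cholesterol): 1, -6, 4, 1, 1, 1, 1, -3; Σd² = 66
ρ = 1 − 6Σd² / [n(n²−1)] = 1 − 6×66 / (8×63) = 1 − 396/504 ≈ 0.2143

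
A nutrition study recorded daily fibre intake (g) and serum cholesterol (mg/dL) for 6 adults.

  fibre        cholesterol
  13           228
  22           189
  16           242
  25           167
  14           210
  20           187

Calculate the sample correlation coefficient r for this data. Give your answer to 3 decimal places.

n = 6, Σx = 110, Σy = 1223, Σx² = 2130, Σy² = 253227, Σxy = 21849
nΣxy − ΣxΣy = 131094 − 134530 = -3436
nΣx² − (Σx)² = 12780 − 12100 = 680; nΣy² − (Σy)² = 1519362 − 1495729 = 23633
r = -3436 / √(680 × 23633) = -3436 / 4008.7953 ≈ -0.857

-0.857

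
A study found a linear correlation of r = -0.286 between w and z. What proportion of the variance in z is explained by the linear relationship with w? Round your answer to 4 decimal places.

0.0818

r² = (-0.286)² = 0.0818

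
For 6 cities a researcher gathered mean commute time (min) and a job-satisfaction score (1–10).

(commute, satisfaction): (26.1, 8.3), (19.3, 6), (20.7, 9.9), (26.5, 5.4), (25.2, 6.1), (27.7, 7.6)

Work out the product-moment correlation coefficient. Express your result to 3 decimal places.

n = 6, Σx = 145.5, Σy = 43.3, Σx² = 3586.77, Σy² = 327.03, Σxy = 1044.7
nΣxy − ΣxΣy = 6268.2 − 6300.15 = -31.95
nΣx² − (Σx)² = 21520.62 − 21170.25 = 350.37; nΣy² − (Σy)² = 1962.18 − 1874.89 = 87.29
r = -31.95 / √(350.37 × 87.29) = -31.95 / 174.8822 ≈ -0.183

-0.183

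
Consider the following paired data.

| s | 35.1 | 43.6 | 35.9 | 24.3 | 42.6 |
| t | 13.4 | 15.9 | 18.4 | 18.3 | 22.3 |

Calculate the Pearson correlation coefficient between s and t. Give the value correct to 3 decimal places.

n = 5, Σs = 181.5, Σt = 88.3, Σs² = 6827.03, Σt² = 1603.11, Σst = 3218.81
nΣst − ΣsΣt = 16094.05 − 16026.45 = 67.6
nΣs² − (Σs)² = 34135.15 − 32942.25 = 1192.9; nΣt² − (Σt)² = 8015.55 − 7796.89 = 218.66
r = 67.6 / √(1192.9 × 218.66) = 67.6 / 510.7245 ≈ 0.132

0.132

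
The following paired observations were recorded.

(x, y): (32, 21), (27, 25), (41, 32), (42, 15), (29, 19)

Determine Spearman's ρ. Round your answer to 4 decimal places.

Rank x: 3, 1, 4, 5, 2
Rank y: 3, 4, 5, 1, 2
d = rank(x) − rank(y): 0, -3, -1, 4, 0; Σd² = 26
ρ = 1 − 6Σd² / [n(n²−1)] = 1 − 6×26 / (5×24) = 1 − 156/120 ≈ -0.3000

-0.3000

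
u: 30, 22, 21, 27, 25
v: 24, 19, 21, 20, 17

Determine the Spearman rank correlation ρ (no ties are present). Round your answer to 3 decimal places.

Rank u: 5, 2, 1, 4, 3
Rank v: 5, 2, 4, 3, 1
d = rank(u) − rank(v): 0, 0, -3, 1, 2; Σd² = 14
ρ = 1 − 6Σd² / [n(n²−1)] = 1 − 6×14 / (5×24) = 1 − 84/120 ≈ 0.300

0.300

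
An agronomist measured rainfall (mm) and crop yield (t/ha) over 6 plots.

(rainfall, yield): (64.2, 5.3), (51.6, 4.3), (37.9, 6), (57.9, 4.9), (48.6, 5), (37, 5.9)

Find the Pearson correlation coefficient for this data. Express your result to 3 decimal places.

n = 6, Σx = 297.2, Σy = 31.4, Σx² = 15303.98, Σy² = 166.4, Σxy = 1534.55
nΣxy − ΣxΣy = 9207.3 − 9332.08 = -124.78
nΣx² − (Σx)² = 91823.88 − 88327.84 = 3496.04; nΣy² − (Σy)² = 998.4 − 985.96 = 12.44
r = -124.78 / √(3496.04 × 12.44) = -124.78 / 208.5443 ≈ -0.598

-0.598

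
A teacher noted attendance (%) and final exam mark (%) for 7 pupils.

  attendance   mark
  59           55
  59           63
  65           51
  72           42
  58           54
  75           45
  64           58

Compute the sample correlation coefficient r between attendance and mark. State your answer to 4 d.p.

n = 7, Σx = 452, Σy = 368, Σx² = 29456, Σy² = 19664, Σxy = 23520
nΣxy − ΣxΣy = 164640 − 166336 = -1696
nΣx² − (Σx)² = 206192 − 204304 = 1888; nΣy² − (Σy)² = 137648 − 135424 = 2224
r = -1696 / √(1888 × 2224) = -1696 / 2049.1247 ≈ -0.8277

-0.8277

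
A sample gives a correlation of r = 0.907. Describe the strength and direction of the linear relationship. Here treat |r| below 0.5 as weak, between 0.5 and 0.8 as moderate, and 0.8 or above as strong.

strong positive

r = 0.907 > 0 so the relationship is positive.
|r| = 0.907, which falls in the strong range.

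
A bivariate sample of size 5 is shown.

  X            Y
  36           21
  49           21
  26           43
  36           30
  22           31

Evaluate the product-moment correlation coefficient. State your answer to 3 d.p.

n = 5, ΣX = 169, ΣY = 146, ΣX² = 6153, ΣY² = 4592, ΣXY = 4665
nΣXY − ΣXΣY = 23325 − 24674 = -1349
nΣX² − (ΣX)² = 30765 − 28561 = 2204; nΣY² − (ΣY)² = 22960 − 21316 = 1644
r = -1349 / √(2204 × 1644) = -1349 / 1903.5167 ≈ -0.709

-0.709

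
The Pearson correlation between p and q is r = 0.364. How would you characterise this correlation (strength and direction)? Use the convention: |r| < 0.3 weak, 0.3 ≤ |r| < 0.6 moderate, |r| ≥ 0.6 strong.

moderate positive

r = 0.364 > 0 so the relationship is positive.
|r| = 0.364, which falls in the moderate range.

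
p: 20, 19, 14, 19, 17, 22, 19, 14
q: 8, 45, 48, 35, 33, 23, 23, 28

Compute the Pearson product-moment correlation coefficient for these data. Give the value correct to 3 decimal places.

-0.493

n = 8, Σp = 144, Σq = 243, Σp² = 2648, Σq² = 8549, Σpq = 4248
nΣpq − ΣpΣq = 33984 − 34992 = -1008
nΣp² − (Σp)² = 21184 − 20736 = 448; nΣq² − (Σq)² = 68392 − 59049 = 9343
r = -1008 / √(448 × 9343) = -1008 / 2045.8895 ≈ -0.493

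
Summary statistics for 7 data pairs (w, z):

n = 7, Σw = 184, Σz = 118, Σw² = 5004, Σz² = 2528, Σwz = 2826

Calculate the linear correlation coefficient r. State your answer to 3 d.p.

-0.918

r = (nΣwz − ΣwΣz) / √[(nΣw² − (Σw)²)(nΣz² − (Σz)²)]
Numerator: 7×2826 − 184×118 = -1930
Denominator: √[(35028 − 33856)(17696 − 13924)] = √[1172 × 3772] = 2102.5661
r = -1930 / 2102.5661 ≈ -0.918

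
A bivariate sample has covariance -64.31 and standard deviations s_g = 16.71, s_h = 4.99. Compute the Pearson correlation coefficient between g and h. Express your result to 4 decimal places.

r = Cov(g,h) / (s_g · s_h) = -64.31 / (16.71 × 4.99)
  = -64.31 / 83.3829 ≈ -0.7713

-0.7713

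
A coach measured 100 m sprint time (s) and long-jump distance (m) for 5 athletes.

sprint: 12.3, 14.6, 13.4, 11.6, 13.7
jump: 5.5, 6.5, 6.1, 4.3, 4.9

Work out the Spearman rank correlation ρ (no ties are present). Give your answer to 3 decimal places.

0.700

Rank sprint: 2, 5, 3, 1, 4
Rank jump: 3, 5, 4, 1, 2
d = rank(sprint) − rank(jump): -1, 0, -1, 0, 2; Σd² = 6
ρ = 1 − 6Σd² / [n(n²−1)] = 1 − 6×6 / (5×24) = 1 − 36/120 ≈ 0.700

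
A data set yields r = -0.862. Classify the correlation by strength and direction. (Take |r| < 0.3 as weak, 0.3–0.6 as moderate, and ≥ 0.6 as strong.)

r = -0.862 < 0 so the relationship is negative.
|r| = 0.862, which falls in the strong range.

strong negative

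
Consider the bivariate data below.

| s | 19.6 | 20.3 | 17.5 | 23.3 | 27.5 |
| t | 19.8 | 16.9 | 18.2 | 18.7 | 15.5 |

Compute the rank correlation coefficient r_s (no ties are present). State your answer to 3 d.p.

-0.500

Rank s: 2, 3, 1, 4, 5
Rank t: 5, 2, 3, 4, 1
d = rank(s) − rank(t): -3, 1, -2, 0, 4; Σd² = 30
ρ = 1 − 6Σd² / [n(n²−1)] = 1 − 6×30 / (5×24) = 1 − 180/120 ≈ -0.500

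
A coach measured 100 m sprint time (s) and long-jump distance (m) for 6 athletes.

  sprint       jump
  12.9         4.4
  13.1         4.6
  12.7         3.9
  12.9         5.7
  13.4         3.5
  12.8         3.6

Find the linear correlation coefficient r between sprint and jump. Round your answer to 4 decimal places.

-0.1790

n = 6, Σx = 77.8, Σy = 25.7, Σx² = 1009.12, Σy² = 113.43, Σxy = 333.06
nΣxy − ΣxΣy = 1998.36 − 1999.46 = -1.1
nΣx² − (Σx)² = 6054.72 − 6052.84 = 1.88; nΣy² − (Σy)² = 680.58 − 660.49 = 20.09
r = -1.1 / √(1.88 × 20.09) = -1.1 / 6.1457 ≈ -0.1790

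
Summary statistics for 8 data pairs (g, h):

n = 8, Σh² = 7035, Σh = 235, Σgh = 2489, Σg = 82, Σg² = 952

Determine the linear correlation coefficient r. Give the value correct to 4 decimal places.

0.6618

r = (nΣgh − ΣgΣh) / √[(nΣg² − (Σg)²)(nΣh² − (Σh)²)]
Numerator: 8×2489 − 82×235 = 642
Denominator: √[(7616 − 6724)(56280 − 55225)] = √[892 × 1055] = 970.0825
r = 642 / 970.0825 ≈ 0.6618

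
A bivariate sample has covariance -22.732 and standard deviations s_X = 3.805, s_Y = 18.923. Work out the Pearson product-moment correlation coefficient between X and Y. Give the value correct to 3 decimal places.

r = Cov(X,Y) / (s_X · s_Y) = -22.732 / (3.805 × 18.923)
  = -22.732 / 72.0020 ≈ -0.316

-0.316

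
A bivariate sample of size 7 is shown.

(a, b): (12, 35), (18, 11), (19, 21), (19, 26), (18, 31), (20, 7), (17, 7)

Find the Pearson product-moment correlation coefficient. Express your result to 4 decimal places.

-0.5297

n = 7, Σa = 123, Σb = 138, Σa² = 2203, Σb² = 3522, Σab = 2328
nΣab − ΣaΣb = 16296 − 16974 = -678
nΣa² − (Σa)² = 15421 − 15129 = 292; nΣb² − (Σb)² = 24654 − 19044 = 5610
r = -678 / √(292 × 5610) = -678 / 1279.8906 ≈ -0.5297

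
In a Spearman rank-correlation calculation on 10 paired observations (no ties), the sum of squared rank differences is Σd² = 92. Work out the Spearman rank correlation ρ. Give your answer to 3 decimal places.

ρ = 1 − 6Σd² / [n(n²−1)] = 1 − 6×92 / (10×99)
  = 1 − 552/990 = 1 − 0.5576 ≈ 0.442

0.442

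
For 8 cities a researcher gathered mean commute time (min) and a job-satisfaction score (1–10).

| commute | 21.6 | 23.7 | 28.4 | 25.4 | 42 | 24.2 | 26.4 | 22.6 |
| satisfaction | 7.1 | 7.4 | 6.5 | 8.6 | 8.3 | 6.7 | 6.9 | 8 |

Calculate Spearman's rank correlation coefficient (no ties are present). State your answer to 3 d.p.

Rank commute: 1, 3, 7, 5, 8, 4, 6, 2
Rank satisfaction: 4, 5, 1, 8, 7, 2, 3, 6
d = rank(commute) − rank(satisfaction): -3, -2, 6, -3, 1, 2, 3, -4; Σd² = 88
ρ = 1 − 6Σd² / [n(n²−1)] = 1 − 6×88 / (8×63) = 1 − 528/504 ≈ -0.048

-0.048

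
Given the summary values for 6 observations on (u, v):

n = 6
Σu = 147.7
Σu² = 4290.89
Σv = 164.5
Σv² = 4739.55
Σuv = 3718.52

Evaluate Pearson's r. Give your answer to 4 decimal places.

-0.8535

r = (nΣuv − ΣuΣv) / √[(nΣu² − (Σu)²)(nΣv² − (Σv)²)]
Numerator: 6×3718.52 − 147.7×164.5 = -1985.53
Denominator: √[(25745.34 − 21815.29)(28437.3 − 27060.25)] = √[3930.05 × 1377.05] = 2326.3438
r = -1985.53 / 2326.3438 ≈ -0.8535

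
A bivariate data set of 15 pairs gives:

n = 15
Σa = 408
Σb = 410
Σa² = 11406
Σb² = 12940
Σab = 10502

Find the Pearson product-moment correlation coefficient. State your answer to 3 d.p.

-0.889

r = (nΣab − ΣaΣb) / √[(nΣa² − (Σa)²)(nΣb² − (Σb)²)]
Numerator: 15×10502 − 408×410 = -9750
Denominator: √[(171090 − 166464)(194100 − 168100)] = √[4626 × 26000] = 10967.0415
r = -9750 / 10967.0415 ≈ -0.889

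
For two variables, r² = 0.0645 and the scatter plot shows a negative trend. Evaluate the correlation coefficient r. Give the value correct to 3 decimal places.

|r| = √0.0645 = 0.254
The association is negative, so r = −0.254.

-0.254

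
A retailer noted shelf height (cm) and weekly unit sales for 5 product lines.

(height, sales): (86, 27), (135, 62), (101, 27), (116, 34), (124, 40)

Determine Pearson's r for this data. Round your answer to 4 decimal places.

n = 5, Σx = 562, Σy = 190, Σx² = 64654, Σy² = 8058, Σxy = 22323
nΣxy − ΣxΣy = 111615 − 106780 = 4835
nΣx² − (Σx)² = 323270 − 315844 = 7426; nΣy² − (Σy)² = 40290 − 36100 = 4190
r = 4835 / √(7426 × 4190) = 4835 / 5578.0767 ≈ 0.8668

0.8668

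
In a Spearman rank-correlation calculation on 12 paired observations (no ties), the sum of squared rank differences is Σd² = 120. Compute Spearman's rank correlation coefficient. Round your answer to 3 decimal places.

ρ = 1 − 6Σd² / [n(n²−1)] = 1 − 6×120 / (12×143)
  = 1 − 720/1716 = 1 − 0.4196 ≈ 0.580

0.580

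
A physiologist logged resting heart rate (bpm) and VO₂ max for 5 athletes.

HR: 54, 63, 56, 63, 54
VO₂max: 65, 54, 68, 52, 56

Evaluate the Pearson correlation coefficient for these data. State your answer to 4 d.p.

n = 5, Σx = 290, Σy = 295, Σx² = 16906, Σy² = 17605, Σxy = 17020
nΣxy − ΣxΣy = 85100 − 85550 = -450
nΣx² − (Σx)² = 84530 − 84100 = 430; nΣy² − (Σy)² = 88025 − 87025 = 1000
r = -450 / √(430 × 1000) = -450 / 655.7439 ≈ -0.6862

-0.6862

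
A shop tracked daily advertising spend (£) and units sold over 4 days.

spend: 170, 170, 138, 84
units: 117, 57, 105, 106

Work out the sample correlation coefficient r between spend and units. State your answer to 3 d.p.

n = 4, Σx = 562, Σy = 385, Σx² = 83900, Σy² = 39199, Σxy = 52974
nΣxy − ΣxΣy = 211896 − 216370 = -4474
nΣx² − (Σx)² = 335600 − 315844 = 19756; nΣy² − (Σy)² = 156796 − 148225 = 8571
r = -4474 / √(19756 × 8571) = -4474 / 13012.6352 ≈ -0.344

-0.344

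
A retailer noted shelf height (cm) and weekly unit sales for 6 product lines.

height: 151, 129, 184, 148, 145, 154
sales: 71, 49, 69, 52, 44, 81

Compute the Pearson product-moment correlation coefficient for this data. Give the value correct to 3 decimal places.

0.542

n = 6, Σx = 911, Σy = 366, Σx² = 139943, Σy² = 23404, Σxy = 56288
nΣxy − ΣxΣy = 337728 − 333426 = 4302
nΣx² − (Σx)² = 839658 − 829921 = 9737; nΣy² − (Σy)² = 140424 − 133956 = 6468
r = 4302 / √(9737 × 6468) = 4302 / 7935.9257 ≈ 0.542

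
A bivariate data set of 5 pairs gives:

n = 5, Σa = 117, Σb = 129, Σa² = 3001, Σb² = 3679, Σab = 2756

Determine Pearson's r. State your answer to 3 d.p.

-0.864

r = (nΣab − ΣaΣb) / √[(nΣa² − (Σa)²)(nΣb² − (Σb)²)]
Numerator: 5×2756 − 117×129 = -1313
Denominator: √[(15005 − 13689)(18395 − 16641)] = √[1316 × 1754] = 1519.2972
r = -1313 / 1519.2972 ≈ -0.864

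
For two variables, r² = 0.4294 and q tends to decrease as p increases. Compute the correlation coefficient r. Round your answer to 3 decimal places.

|r| = √0.4294 = 0.655
The association is negative, so r = −0.655.

-0.655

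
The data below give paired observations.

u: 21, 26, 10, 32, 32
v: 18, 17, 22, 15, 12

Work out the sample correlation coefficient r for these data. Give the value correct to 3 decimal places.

-0.948

n = 5, Σu = 121, Σv = 84, Σu² = 3265, Σv² = 1466, Σuv = 1904
nΣuv − ΣuΣv = 9520 − 10164 = -644
nΣu² − (Σu)² = 16325 − 14641 = 1684; nΣv² − (Σv)² = 7330 − 7056 = 274
r = -644 / √(1684 × 274) = -644 / 679.2761 ≈ -0.948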